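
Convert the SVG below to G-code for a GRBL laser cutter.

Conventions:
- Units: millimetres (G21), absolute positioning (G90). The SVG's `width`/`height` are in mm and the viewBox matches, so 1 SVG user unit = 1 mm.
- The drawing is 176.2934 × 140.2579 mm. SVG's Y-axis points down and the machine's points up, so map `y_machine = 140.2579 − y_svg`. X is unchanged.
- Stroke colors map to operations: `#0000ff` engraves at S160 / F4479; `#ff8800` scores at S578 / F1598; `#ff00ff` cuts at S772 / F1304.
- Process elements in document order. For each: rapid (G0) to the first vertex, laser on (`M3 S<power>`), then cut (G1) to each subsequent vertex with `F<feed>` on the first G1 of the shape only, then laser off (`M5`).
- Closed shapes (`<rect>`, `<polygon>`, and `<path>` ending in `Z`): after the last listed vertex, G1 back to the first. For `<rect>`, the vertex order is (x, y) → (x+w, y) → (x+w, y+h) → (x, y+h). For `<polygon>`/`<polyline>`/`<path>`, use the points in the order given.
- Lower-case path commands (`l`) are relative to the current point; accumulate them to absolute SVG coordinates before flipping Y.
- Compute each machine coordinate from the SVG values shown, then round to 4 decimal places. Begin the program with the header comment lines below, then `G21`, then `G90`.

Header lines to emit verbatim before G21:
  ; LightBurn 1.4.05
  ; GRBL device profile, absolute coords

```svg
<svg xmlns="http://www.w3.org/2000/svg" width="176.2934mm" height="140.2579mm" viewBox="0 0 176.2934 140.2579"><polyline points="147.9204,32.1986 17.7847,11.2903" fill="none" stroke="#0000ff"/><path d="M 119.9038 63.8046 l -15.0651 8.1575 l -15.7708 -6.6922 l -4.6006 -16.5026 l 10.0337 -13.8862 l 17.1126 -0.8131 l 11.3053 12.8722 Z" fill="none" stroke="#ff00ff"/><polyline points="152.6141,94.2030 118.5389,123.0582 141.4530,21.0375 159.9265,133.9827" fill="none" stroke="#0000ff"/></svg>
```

viewBox `0 0 176.2934 140.2579` with mm width/height → 1 unit = 1 mm. Flip: y_m = 140.2579 − y_svg.

**Shape 1** — `<polyline>` line segment, stroke `#0000ff` → engrave (S160, F4479). Machine vertices: (147.9204,108.0593) → (17.7847,128.9676). Open path.

**Shape 2** — `<path>` regular polygon, stroke `#ff00ff` → cut (S772, F1304). Machine vertices: (119.9038,76.4533) → (104.8387,68.2958) → (89.0679,74.9880) → (84.4673,91.4906) → (94.5010,105.3768) → (111.6136,106.1899) → (122.9189,93.3177) → (119.9038,76.4533). Closed: final G1 returns to the first vertex.

**Shape 3** — `<polyline>` open polyline, stroke `#0000ff` → engrave (S160, F4479). Machine vertices: (152.6141,46.0549) → (118.5389,17.1997) → (141.4530,119.2204) → (159.9265,6.2752). Open path.

; LightBurn 1.4.05
; GRBL device profile, absolute coords
G21
G90
G0 X147.9204 Y108.0593
M3 S160
G1 X17.7847 Y128.9676 F4479
M5
G0 X119.9038 Y76.4533
M3 S772
G1 X104.8387 Y68.2958 F1304
G1 X89.0679 Y74.9880
G1 X84.4673 Y91.4906
G1 X94.5010 Y105.3768
G1 X111.6136 Y106.1899
G1 X122.9189 Y93.3177
G1 X119.9038 Y76.4533
M5
G0 X152.6141 Y46.0549
M3 S160
G1 X118.5389 Y17.1997 F4479
G1 X141.4530 Y119.2204
G1 X159.9265 Y6.2752
M5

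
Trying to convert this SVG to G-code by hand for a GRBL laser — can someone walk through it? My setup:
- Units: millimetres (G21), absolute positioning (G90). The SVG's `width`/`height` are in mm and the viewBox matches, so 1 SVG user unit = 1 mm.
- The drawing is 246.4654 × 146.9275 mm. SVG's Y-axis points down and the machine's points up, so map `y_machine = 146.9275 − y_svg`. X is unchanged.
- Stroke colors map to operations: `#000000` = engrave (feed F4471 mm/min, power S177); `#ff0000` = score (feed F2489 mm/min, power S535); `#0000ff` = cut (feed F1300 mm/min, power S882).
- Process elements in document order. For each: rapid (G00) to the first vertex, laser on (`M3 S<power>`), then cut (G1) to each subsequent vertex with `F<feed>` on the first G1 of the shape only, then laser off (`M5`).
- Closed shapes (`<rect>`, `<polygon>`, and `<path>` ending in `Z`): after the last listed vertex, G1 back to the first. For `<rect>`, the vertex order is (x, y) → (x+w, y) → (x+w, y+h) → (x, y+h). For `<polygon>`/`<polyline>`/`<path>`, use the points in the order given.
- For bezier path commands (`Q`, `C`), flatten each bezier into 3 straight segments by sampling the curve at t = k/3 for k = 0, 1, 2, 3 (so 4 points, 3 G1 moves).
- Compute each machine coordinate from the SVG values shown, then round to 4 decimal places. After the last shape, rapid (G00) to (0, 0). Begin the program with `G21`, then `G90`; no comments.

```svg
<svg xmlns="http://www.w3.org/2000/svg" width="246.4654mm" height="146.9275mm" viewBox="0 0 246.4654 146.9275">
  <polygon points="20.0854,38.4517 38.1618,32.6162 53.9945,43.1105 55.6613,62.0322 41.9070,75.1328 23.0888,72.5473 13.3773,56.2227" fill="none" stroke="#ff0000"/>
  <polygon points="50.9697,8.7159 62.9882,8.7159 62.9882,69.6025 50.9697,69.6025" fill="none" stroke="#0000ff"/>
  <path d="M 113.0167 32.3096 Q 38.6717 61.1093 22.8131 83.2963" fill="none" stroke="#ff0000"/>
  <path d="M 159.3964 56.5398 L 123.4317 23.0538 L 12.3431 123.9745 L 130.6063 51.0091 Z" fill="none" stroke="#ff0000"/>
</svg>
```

G21
G90
G00 X20.0854 Y108.4758
M3 S535
G1 X38.1618 Y114.3113 F2489
G1 X53.9945 Y103.8170
G1 X55.6613 Y84.8953
G1 X41.9070 Y71.7947
G1 X23.0888 Y74.3802
G1 X13.3773 Y90.7048
G1 X20.0854 Y108.4758
M5
G00 X50.9697 Y138.2116
M3 S882
G1 X62.9882 Y138.2116 F1300
G1 X62.9882 Y77.3250
G1 X50.9697 Y77.3250
G1 X50.9697 Y138.2116
M5
G00 X113.0167 Y114.6179
M3 S535
G1 X69.9519 Y96.1528 F2489
G1 X39.8840 Y79.1573
G1 X22.8131 Y63.6312
M5
G00 X159.3964 Y90.3877
M3 S535
G1 X123.4317 Y123.8737 F2489
G1 X12.3431 Y22.9530
G1 X130.6063 Y95.9184
G1 X159.3964 Y90.3877
M5
G00 X0.0000 Y0.0000

viewBox `0 0 246.4654 146.9275` with mm width/height → 1 unit = 1 mm. Flip: y_m = 146.9275 − y_svg.

**Shape 1** — `<polygon>` regular polygon, stroke `#ff0000` → score (S535, F2489). Machine vertices: (20.0854,108.4758) → (38.1618,114.3113) → (53.9945,103.8170) → (55.6613,84.8953) → (41.9070,71.7947) → (23.0888,74.3802) → (13.3773,90.7048) → (20.0854,108.4758). Closed: final G1 returns to the first vertex.

**Shape 2** — `<polygon>` rectangle, stroke `#0000ff` → cut (S882, F1300). Machine vertices: (50.9697,138.2116) → (62.9882,138.2116) → (62.9882,77.3250) → (50.9697,77.3250) → (50.9697,138.2116). Closed: final G1 returns to the first vertex.

**Shape 3** — `<path>` quadratic bezier, stroke `#ff0000` → score (S535, F2489). Control points (SVG): P0=(113.0167,32.3096), P1=(38.6717,61.1093), P2=(22.8131,83.2963); sampled at t=k/3. Machine vertices: (113.0167,114.6179) → (69.9519,96.1528) → (39.8840,79.1573) → (22.8131,63.6312). Open path.

**Shape 4** — `<path>` closed polygon, stroke `#ff0000` → score (S535, F2489). Machine vertices: (159.3964,90.3877) → (123.4317,123.8737) → (12.3431,22.9530) → (130.6063,95.9184) → (159.3964,90.3877). Closed: final G1 returns to the first vertex.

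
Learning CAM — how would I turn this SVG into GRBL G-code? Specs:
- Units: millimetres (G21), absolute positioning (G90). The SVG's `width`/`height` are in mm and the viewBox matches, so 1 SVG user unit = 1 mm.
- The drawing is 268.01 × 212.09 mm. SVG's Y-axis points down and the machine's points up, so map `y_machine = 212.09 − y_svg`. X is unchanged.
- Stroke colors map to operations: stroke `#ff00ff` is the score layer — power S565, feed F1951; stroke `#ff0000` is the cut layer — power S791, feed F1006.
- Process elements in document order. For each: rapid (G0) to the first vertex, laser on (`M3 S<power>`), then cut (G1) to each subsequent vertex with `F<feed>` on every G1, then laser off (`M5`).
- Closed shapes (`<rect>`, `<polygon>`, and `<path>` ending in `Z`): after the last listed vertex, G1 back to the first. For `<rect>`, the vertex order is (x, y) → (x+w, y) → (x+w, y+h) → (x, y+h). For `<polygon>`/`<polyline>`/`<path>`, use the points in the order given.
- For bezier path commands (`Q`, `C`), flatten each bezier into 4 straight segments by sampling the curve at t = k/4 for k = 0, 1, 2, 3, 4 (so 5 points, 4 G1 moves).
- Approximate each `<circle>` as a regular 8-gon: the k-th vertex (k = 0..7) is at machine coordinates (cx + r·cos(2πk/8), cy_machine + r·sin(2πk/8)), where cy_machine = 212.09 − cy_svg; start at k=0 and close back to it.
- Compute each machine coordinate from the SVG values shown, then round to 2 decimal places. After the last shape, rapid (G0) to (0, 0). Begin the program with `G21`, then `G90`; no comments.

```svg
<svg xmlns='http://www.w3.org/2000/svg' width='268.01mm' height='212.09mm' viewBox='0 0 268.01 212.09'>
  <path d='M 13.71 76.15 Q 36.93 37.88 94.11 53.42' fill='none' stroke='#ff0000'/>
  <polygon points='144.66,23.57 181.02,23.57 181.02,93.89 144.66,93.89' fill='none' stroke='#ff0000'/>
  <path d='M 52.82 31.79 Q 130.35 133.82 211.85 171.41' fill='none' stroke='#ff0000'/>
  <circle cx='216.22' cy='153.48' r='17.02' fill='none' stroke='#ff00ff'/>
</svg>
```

G21
G90
G0 X13.71 Y135.94
M3 S791
G1 X27.44 Y151.71 F1006
G1 X45.42 Y160.76 F1006
G1 X67.64 Y163.08 F1006
G1 X94.11 Y158.67 F1006
M5
G0 X144.66 Y188.52
M3 S791
G1 X181.02 Y188.52 F1006
G1 X181.02 Y118.20 F1006
G1 X144.66 Y118.20 F1006
G1 X144.66 Y188.52 F1006
M5
G0 X52.82 Y180.30
M3 S791
G1 X91.83 Y133.31 F1006
G1 X131.34 Y94.38 F1006
G1 X171.35 Y63.50 F1006
G1 X211.85 Y40.68 F1006
M5
G0 X233.24 Y58.61
M3 S565
G1 X228.25 Y70.64 F1951
G1 X216.22 Y75.63 F1951
G1 X204.19 Y70.64 F1951
G1 X199.20 Y58.61 F1951
G1 X204.19 Y46.58 F1951
G1 X216.22 Y41.59 F1951
G1 X228.25 Y46.58 F1951
G1 X233.24 Y58.61 F1951
M5
G0 X0.00 Y0.00

viewBox `0 0 268.01 212.09` with mm width/height → 1 unit = 1 mm. Flip: y_m = 212.09 − y_svg.

**Shape 1** — `<path>` quadratic bezier, stroke `#ff0000` → cut (S791, F1006). Control points (SVG): P0=(13.71,76.15), P1=(36.93,37.88), P2=(94.11,53.42); sampled at t=k/4. Machine vertices: (13.71,135.94) → (27.44,151.71) → (45.42,160.76) → (67.64,163.08) → (94.11,158.67). Open path.

**Shape 2** — `<polygon>` rectangle, stroke `#ff0000` → cut (S791, F1006). Machine vertices: (144.66,188.52) → (181.02,188.52) → (181.02,118.20) → (144.66,118.20) → (144.66,188.52). Closed: final G1 returns to the first vertex.

**Shape 3** — `<path>` quadratic bezier, stroke `#ff0000` → cut (S791, F1006). Control points (SVG): P0=(52.82,31.79), P1=(130.35,133.82), P2=(211.85,171.41); sampled at t=k/4. Machine vertices: (52.82,180.30) → (91.83,133.31) → (131.34,94.38) → (171.35,63.50) → (211.85,40.68). Open path.

**Shape 4** — `<circle>` circle, stroke `#ff00ff` → score (S565, F1951). Machine vertices: (233.24,58.61) → (228.25,70.64) → (216.22,75.63) → (204.19,70.64) → (199.20,58.61) → (204.19,46.58) → (216.22,41.59) → (228.25,46.58) → (233.24,58.61). Closed: final G1 returns to the first vertex.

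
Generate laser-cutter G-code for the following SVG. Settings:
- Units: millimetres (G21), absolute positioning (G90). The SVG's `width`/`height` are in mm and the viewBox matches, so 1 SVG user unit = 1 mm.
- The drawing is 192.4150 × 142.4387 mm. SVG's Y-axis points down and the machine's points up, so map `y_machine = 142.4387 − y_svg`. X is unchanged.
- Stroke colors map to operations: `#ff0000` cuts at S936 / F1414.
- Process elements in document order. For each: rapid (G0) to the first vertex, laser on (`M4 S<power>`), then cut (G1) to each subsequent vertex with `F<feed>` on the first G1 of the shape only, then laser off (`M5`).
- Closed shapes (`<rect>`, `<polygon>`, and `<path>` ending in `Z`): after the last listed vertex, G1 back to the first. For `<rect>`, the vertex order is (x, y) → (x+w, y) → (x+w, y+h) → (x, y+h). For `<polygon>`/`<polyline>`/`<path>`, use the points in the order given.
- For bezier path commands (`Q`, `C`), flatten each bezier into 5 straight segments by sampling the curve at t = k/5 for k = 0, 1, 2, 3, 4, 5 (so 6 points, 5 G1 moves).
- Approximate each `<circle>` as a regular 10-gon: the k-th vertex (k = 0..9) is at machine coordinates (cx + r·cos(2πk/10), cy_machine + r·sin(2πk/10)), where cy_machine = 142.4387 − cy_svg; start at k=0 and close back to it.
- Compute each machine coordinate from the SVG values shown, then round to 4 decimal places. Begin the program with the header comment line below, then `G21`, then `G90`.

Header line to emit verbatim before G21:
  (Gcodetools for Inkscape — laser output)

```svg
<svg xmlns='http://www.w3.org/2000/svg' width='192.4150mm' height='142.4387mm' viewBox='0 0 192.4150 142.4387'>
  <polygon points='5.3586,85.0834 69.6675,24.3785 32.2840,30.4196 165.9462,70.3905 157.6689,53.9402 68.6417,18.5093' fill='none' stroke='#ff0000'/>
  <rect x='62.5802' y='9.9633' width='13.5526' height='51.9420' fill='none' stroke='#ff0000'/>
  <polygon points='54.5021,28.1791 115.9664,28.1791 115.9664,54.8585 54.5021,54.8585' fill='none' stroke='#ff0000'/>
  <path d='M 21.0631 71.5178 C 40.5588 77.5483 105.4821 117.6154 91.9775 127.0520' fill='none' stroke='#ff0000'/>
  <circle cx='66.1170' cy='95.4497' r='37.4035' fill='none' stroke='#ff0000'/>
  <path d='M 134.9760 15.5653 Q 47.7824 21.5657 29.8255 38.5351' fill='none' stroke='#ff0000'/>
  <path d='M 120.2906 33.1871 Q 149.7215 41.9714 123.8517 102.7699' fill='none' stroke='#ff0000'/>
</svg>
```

1 u = 1 mm; y_m = 142.4387 − y.

[1] `<polygon>` closed polygon, #ff0000→cut S936 F1414: (5.3586,57.3553) → (69.6675,118.0602) → (32.2840,112.0191) → (165.9462,72.0482) → (157.6689,88.4985) → (68.6417,123.9294) → (5.3586,57.3553) (closed)

[2] `<rect>` rectangle, #ff0000→cut S936 F1414: (62.5802,132.4754) → (76.1328,132.4754) → (76.1328,80.5334) → (62.5802,80.5334) → (62.5802,132.4754) (closed)

[3] `<polygon>` rectangle, #ff0000→cut S936 F1414: (54.5021,114.2596) → (115.9664,114.2596) → (115.9664,87.5802) → (54.5021,87.5802) → (54.5021,114.2596) (closed)

[4] `<path>` cubic bezier, #ff0000→cut S936 F1414: (21.0631,70.9209) → (37.2210,63.7355) → (58.3364,51.4854) → (78.4644,37.2746) → (91.6598,24.2070) → (91.9775,15.3867)

[5] `<circle>` circle, #ff0000→cut S936 F1414: (103.5205,46.9890) → (96.3771,68.9742) → (77.6753,82.5618) → (54.5587,82.5618) → (35.8569,68.9742) → (28.7135,46.9890) → (35.8569,25.0038) → (54.5587,11.4162) → (77.6753,11.4162) → (96.3771,25.0038) → (103.5205,46.9890) (closed)

[6] `<path>` quadratic bezier, #ff0000→cut S936 F1414: (134.9760,126.8734) → (102.8680,124.0345) → (76.2990,120.3180) → (55.2689,115.7241) → (39.7777,110.2526) → (29.8255,103.9036)

[7] `<path>` quadratic bezier, #ff0000→cut S936 F1414: (120.2906,109.2516) → (129.8509,103.6573) → (134.9872,93.9019) → (135.6994,79.9853) → (131.9876,61.9076) → (123.8517,39.6688)

(Gcodetools for Inkscape — laser output)
G21
G90
G0 X5.3586 Y57.3553
M4 S936
G1 X69.6675 Y118.0602 F1414
G1 X32.2840 Y112.0191
G1 X165.9462 Y72.0482
G1 X157.6689 Y88.4985
G1 X68.6417 Y123.9294
G1 X5.3586 Y57.3553
M5
G0 X62.5802 Y132.4754
M4 S936
G1 X76.1328 Y132.4754 F1414
G1 X76.1328 Y80.5334
G1 X62.5802 Y80.5334
G1 X62.5802 Y132.4754
M5
G0 X54.5021 Y114.2596
M4 S936
G1 X115.9664 Y114.2596 F1414
G1 X115.9664 Y87.5802
G1 X54.5021 Y87.5802
G1 X54.5021 Y114.2596
M5
G0 X21.0631 Y70.9209
M4 S936
G1 X37.2210 Y63.7355 F1414
G1 X58.3364 Y51.4854
G1 X78.4644 Y37.2746
G1 X91.6598 Y24.2070
G1 X91.9775 Y15.3867
M5
G0 X103.5205 Y46.9890
M4 S936
G1 X96.3771 Y68.9742 F1414
G1 X77.6753 Y82.5618
G1 X54.5587 Y82.5618
G1 X35.8569 Y68.9742
G1 X28.7135 Y46.9890
G1 X35.8569 Y25.0038
G1 X54.5587 Y11.4162
G1 X77.6753 Y11.4162
G1 X96.3771 Y25.0038
G1 X103.5205 Y46.9890
M5
G0 X134.9760 Y126.8734
M4 S936
G1 X102.8680 Y124.0345 F1414
G1 X76.2990 Y120.3180
G1 X55.2689 Y115.7241
G1 X39.7777 Y110.2526
G1 X29.8255 Y103.9036
M5
G0 X120.2906 Y109.2516
M4 S936
G1 X129.8509 Y103.6573 F1414
G1 X134.9872 Y93.9019
G1 X135.6994 Y79.9853
G1 X131.9876 Y61.9076
G1 X123.8517 Y39.6688
M5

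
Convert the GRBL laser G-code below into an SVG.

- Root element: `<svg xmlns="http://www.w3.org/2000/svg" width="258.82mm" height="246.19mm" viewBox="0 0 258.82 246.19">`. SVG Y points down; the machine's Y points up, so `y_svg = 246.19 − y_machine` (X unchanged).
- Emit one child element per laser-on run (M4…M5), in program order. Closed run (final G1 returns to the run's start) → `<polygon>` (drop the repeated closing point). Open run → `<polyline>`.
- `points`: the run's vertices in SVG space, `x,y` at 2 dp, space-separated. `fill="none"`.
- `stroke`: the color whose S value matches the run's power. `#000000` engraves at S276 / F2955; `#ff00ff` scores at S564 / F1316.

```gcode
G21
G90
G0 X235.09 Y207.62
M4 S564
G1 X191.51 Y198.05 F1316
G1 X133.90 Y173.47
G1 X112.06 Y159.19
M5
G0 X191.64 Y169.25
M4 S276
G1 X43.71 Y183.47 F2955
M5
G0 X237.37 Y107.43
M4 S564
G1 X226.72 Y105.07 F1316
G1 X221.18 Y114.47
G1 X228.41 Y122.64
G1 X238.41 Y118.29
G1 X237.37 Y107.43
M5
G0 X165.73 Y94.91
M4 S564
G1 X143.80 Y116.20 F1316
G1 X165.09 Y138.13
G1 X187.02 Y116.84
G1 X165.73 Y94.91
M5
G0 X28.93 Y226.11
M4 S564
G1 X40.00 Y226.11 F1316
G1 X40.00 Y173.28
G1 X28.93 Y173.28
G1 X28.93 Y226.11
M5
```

Machine Y-up, SVG Y-down with viewBox height 246.19, so y_svg = 246.19 − y_machine; X carries over.

Run 1: S564 ⇒ score layer `#ff00ff`. The run is open, so emit a `<polyline>` with points (Y-flipped): 235.09,38.57 191.51,48.14 133.90,72.72 112.06,87.00.

Run 2: the run's S276 means `#000000` (engrave). The run is open, so emit a `<polyline>` with points (Y-flipped): 191.64,76.94 43.71,62.72.

Run 3: S564 ⇒ score layer `#ff00ff`. The run returns to its start, so emit a `<polygon>` with points (Y-flipped): 237.37,138.76 226.72,141.12 221.18,131.72 228.41,123.55 238.41,127.90.

Run 4: the run's S564 means `#ff00ff` (score). The run returns to its start, so emit a `<polygon>` with points (Y-flipped): 165.73,151.28 143.80,129.99 165.09,108.06 187.02,129.35.

Run 5: S564 ⇒ score layer `#ff00ff`. The run returns to its start, so emit a `<polygon>` with points (Y-flipped): 28.93,20.08 40.00,20.08 40.00,72.91 28.93,72.91.

<svg xmlns="http://www.w3.org/2000/svg" width="258.82mm" height="246.19mm" viewBox="0 0 258.82 246.19">
  <polyline points="235.09,38.57 191.51,48.14 133.90,72.72 112.06,87.00" fill="none" stroke="#ff00ff"/>
  <polyline points="191.64,76.94 43.71,62.72" fill="none" stroke="#000000"/>
  <polygon points="237.37,138.76 226.72,141.12 221.18,131.72 228.41,123.55 238.41,127.90" fill="none" stroke="#ff00ff"/>
  <polygon points="165.73,151.28 143.80,129.99 165.09,108.06 187.02,129.35" fill="none" stroke="#ff00ff"/>
  <polygon points="28.93,20.08 40.00,20.08 40.00,72.91 28.93,72.91" fill="none" stroke="#ff00ff"/>
</svg>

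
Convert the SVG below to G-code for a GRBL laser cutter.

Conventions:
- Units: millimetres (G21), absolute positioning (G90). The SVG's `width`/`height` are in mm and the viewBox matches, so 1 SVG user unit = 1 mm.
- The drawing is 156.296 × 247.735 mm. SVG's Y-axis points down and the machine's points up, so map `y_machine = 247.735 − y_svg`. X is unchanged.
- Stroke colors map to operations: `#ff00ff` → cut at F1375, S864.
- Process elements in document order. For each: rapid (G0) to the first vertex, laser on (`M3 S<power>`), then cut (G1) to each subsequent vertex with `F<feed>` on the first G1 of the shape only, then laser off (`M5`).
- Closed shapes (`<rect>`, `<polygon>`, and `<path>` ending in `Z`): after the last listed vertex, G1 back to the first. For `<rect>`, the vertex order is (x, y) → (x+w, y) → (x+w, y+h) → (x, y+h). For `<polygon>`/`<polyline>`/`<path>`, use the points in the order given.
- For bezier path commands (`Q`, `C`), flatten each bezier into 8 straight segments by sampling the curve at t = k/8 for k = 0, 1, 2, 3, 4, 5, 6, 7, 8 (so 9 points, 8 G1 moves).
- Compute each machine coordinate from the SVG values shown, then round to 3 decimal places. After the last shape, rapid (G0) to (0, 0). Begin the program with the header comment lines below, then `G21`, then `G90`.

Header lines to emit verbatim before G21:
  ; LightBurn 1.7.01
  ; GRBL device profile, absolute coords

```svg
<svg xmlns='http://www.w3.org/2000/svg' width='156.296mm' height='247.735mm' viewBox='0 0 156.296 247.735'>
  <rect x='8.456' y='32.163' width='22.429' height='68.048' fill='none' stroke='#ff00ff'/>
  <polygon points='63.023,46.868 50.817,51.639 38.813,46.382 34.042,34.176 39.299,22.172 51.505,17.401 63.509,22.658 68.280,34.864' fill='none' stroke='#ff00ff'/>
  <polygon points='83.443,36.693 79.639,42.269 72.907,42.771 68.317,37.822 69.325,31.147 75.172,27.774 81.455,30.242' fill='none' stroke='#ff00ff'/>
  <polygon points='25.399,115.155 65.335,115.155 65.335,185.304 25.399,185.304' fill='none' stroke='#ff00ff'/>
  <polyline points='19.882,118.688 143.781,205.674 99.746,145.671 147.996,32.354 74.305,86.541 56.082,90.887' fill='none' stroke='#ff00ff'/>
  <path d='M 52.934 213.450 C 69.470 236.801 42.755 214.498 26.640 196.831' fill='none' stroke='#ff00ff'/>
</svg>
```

Since the viewBox matches the mm dimensions, user units are millimetres directly. The only transform is the Y-flip y_m = 247.735 − y_svg.

Shape 1 is a rectangle drawn with `<rect>`. Its stroke #ff00ff means cut at S864, F1375. After flipping Y the toolpath is (8.456,215.572) → (30.885,215.572) → (30.885,147.524) → (8.456,147.524) → (8.456,215.572), returning to the start.

Shape 2 is a regular polygon drawn with `<polygon>`. Its stroke #ff00ff means cut at S864, F1375. After flipping Y the toolpath is (63.023,200.867) → (50.817,196.096) → (38.813,201.353) → (34.042,213.559) → (39.299,225.563) → (51.505,230.334) → (63.509,225.077) → (68.280,212.871) → (63.023,200.867), returning to the start.

Shape 3 is a regular polygon drawn with `<polygon>`. Its stroke #ff00ff means cut at S864, F1375. After flipping Y the toolpath is (83.443,211.042) → (79.639,205.466) → (72.907,204.964) → (68.317,209.913) → (69.325,216.588) → (75.172,219.961) → (81.455,217.493) → (83.443,211.042), returning to the start.

Shape 4 is a rectangle drawn with `<polygon>`. Its stroke #ff00ff means cut at S864, F1375. After flipping Y the toolpath is (25.399,132.580) → (65.335,132.580) → (65.335,62.431) → (25.399,62.431) → (25.399,132.580), returning to the start.

Shape 5 is a open polyline drawn with `<polyline>`. Its stroke #ff00ff means cut at S864, F1375. After flipping Y the toolpath is (19.882,129.047) → (143.781,42.061) → (99.746,102.064) → (147.996,215.381) → (74.305,161.194) → (56.082,156.848).

Shape 6 is a cubic bezier drawn with `<path>`. Its stroke #ff00ff means cut at S864, F1375. After flipping Y the toolpath is (52.934,34.285) → (57.213,27.570) → (58.068,24.546) → (56.130,24.623) → (52.031,27.213) → (46.401,31.725) → (39.872,37.570) → (33.075,44.160) → (26.640,50.904).

; LightBurn 1.7.01
; GRBL device profile, absolute coords
G21
G90
G0 X8.456 Y215.572
M3 S864
G1 X30.885 Y215.572 F1375
G1 X30.885 Y147.524
G1 X8.456 Y147.524
G1 X8.456 Y215.572
M5
G0 X63.023 Y200.867
M3 S864
G1 X50.817 Y196.096 F1375
G1 X38.813 Y201.353
G1 X34.042 Y213.559
G1 X39.299 Y225.563
G1 X51.505 Y230.334
G1 X63.509 Y225.077
G1 X68.280 Y212.871
G1 X63.023 Y200.867
M5
G0 X83.443 Y211.042
M3 S864
G1 X79.639 Y205.466 F1375
G1 X72.907 Y204.964
G1 X68.317 Y209.913
G1 X69.325 Y216.588
G1 X75.172 Y219.961
G1 X81.455 Y217.493
G1 X83.443 Y211.042
M5
G0 X25.399 Y132.580
M3 S864
G1 X65.335 Y132.580 F1375
G1 X65.335 Y62.431
G1 X25.399 Y62.431
G1 X25.399 Y132.580
M5
G0 X19.882 Y129.047
M3 S864
G1 X143.781 Y42.061 F1375
G1 X99.746 Y102.064
G1 X147.996 Y215.381
G1 X74.305 Y161.194
G1 X56.082 Y156.848
M5
G0 X52.934 Y34.285
M3 S864
G1 X57.213 Y27.570 F1375
G1 X58.068 Y24.546
G1 X56.130 Y24.623
G1 X52.031 Y27.213
G1 X46.401 Y31.725
G1 X39.872 Y37.570
G1 X33.075 Y44.160
G1 X26.640 Y50.904
M5
G0 X0.000 Y0.000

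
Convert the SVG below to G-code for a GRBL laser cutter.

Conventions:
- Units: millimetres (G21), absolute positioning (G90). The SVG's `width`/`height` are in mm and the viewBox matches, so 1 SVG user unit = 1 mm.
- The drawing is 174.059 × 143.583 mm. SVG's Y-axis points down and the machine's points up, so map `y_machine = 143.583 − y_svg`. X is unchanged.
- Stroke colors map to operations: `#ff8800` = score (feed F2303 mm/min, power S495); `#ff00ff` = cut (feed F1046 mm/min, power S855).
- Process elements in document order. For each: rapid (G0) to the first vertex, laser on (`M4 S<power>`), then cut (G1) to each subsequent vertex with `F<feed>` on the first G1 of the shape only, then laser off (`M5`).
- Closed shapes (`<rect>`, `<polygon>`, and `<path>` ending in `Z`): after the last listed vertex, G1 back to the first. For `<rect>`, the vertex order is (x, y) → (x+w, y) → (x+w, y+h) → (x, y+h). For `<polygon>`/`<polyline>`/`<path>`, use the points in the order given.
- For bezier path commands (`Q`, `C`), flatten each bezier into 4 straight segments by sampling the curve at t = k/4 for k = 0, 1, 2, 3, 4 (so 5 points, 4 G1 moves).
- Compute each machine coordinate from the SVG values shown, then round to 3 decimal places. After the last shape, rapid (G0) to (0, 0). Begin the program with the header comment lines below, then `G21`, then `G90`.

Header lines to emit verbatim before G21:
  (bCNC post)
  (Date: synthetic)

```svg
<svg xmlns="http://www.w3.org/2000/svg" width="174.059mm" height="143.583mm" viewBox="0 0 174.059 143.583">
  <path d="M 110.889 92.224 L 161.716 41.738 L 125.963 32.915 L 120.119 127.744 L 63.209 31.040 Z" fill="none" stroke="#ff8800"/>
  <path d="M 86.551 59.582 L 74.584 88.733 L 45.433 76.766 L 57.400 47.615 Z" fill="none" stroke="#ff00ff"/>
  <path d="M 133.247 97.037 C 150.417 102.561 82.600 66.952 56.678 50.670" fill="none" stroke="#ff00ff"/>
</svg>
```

1 u = 1 mm; y_m = 143.583 − y.

[1] `<path>` closed polygon, #ff8800→score S495 F2303: (110.889,51.359) → (161.716,101.845) → (125.963,110.668) → (120.119,15.839) → (63.209,112.543) → (110.889,51.359) (closed)

[2] `<path>` regular polygon, #ff00ff→cut S855 F1046: (86.551,84.001) → (74.584,54.850) → (45.433,66.817) → (57.400,95.968) → (86.551,84.001) (closed)

[3] `<path>` cubic bezier, #ff00ff→cut S855 F1046: (133.247,46.546) → (132.172,49.171) → (111.122,61.552) → (81.992,78.022) → (56.678,92.913)

(bCNC post)
(Date: synthetic)
G21
G90
G0 X110.889 Y51.359
M4 S495
G1 X161.716 Y101.845 F2303
G1 X125.963 Y110.668
G1 X120.119 Y15.839
G1 X63.209 Y112.543
G1 X110.889 Y51.359
M5
G0 X86.551 Y84.001
M4 S855
G1 X74.584 Y54.850 F1046
G1 X45.433 Y66.817
G1 X57.400 Y95.968
G1 X86.551 Y84.001
M5
G0 X133.247 Y46.546
M4 S855
G1 X132.172 Y49.171 F1046
G1 X111.122 Y61.552
G1 X81.992 Y78.022
G1 X56.678 Y92.913
M5
G0 X0.000 Y0.000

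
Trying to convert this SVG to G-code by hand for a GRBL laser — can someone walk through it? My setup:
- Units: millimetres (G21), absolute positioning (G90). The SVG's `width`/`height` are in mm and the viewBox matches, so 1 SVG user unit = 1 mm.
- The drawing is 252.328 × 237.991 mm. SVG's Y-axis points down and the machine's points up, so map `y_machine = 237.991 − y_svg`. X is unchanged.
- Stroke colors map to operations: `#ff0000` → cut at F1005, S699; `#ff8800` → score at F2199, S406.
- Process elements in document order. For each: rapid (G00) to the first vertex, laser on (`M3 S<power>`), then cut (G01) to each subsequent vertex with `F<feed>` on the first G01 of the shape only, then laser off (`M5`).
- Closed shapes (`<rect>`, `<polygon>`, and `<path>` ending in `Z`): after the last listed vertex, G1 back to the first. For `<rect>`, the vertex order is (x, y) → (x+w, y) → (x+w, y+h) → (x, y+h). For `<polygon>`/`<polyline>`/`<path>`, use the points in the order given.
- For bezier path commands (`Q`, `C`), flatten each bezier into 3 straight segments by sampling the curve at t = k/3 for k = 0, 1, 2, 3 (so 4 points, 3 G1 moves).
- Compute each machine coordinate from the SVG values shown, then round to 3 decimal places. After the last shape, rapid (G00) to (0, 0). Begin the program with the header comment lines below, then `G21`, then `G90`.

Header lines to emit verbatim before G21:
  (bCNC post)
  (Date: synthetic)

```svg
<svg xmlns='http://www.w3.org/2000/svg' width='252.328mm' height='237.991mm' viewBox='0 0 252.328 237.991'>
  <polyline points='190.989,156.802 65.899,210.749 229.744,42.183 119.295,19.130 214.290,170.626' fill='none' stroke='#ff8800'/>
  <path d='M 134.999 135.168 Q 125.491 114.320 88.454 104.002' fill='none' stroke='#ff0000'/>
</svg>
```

1 u = 1 mm; y_m = 237.991 − y.

[1] `<polyline>` open polyline, #ff8800→score S406 F2199: (190.989,81.189) → (65.899,27.242) → (229.744,195.808) → (119.295,218.861) → (214.290,67.365)

[2] `<path>` quadratic bezier, #ff0000→cut S699 F1005: (134.999,102.823) → (125.602,115.552) → (110.087,125.940) → (88.454,133.989)

(bCNC post)
(Date: synthetic)
G21
G90
G00 X190.989 Y81.189
M3 S406
G01 X65.899 Y27.242 F2199
G01 X229.744 Y195.808
G01 X119.295 Y218.861
G01 X214.290 Y67.365
M5
G00 X134.999 Y102.823
M3 S699
G01 X125.602 Y115.552 F1005
G01 X110.087 Y125.940
G01 X88.454 Y133.989
M5
G00 X0.000 Y0.000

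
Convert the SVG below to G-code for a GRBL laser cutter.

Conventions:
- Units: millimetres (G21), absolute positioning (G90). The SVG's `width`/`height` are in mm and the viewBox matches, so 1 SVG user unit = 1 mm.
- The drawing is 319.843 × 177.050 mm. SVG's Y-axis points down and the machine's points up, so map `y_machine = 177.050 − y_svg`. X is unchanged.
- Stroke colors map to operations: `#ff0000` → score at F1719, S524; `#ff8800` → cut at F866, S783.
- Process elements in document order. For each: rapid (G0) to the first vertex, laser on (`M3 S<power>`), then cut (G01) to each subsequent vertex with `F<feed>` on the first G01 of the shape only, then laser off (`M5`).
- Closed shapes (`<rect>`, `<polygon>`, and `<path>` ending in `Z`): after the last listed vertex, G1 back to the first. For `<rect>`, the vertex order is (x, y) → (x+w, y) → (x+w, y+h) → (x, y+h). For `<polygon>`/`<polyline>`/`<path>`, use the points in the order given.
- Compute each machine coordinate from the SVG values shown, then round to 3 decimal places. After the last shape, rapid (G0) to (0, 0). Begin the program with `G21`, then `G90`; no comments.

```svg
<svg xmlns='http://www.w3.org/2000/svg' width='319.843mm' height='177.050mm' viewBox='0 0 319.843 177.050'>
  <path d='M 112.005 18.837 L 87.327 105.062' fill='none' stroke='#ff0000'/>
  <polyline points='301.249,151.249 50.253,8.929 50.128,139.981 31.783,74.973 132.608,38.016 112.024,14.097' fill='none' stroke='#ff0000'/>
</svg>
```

1 u = 1 mm; y_m = 177.050 − y.

[1] `<path>` line segment, #ff0000→score S524 F1719: (112.005,158.213) → (87.327,71.988)

[2] `<polyline>` open polyline, #ff0000→score S524 F1719: (301.249,25.801) → (50.253,168.121) → (50.128,37.069) → (31.783,102.077) → (132.608,139.034) → (112.024,162.953)

G21
G90
G0 X112.005 Y158.213
M3 S524
G01 X87.327 Y71.988 F1719
M5
G0 X301.249 Y25.801
M3 S524
G01 X50.253 Y168.121 F1719
G01 X50.128 Y37.069
G01 X31.783 Y102.077
G01 X132.608 Y139.034
G01 X112.024 Y162.953
M5
G0 X0.000 Y0.000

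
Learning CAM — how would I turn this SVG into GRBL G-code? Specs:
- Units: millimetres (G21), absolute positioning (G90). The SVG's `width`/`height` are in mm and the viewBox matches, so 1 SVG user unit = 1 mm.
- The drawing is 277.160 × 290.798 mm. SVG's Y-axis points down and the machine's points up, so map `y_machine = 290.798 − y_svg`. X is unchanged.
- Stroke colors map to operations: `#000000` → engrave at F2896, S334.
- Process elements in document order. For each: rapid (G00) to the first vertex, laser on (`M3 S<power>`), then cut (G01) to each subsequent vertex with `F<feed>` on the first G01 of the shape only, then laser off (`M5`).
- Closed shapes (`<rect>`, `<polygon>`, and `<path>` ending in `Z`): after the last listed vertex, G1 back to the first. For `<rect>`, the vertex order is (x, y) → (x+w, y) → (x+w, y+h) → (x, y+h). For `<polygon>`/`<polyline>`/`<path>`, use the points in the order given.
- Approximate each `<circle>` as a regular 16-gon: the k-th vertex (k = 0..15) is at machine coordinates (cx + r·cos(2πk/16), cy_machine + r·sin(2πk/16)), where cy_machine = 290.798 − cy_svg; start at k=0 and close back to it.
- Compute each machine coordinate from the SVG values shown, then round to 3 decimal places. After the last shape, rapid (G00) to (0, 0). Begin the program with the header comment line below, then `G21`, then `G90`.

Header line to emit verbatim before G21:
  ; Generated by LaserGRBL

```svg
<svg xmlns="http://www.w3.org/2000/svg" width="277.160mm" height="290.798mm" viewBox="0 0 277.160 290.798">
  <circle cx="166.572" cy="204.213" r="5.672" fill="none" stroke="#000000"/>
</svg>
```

; Generated by LaserGRBL
G21
G90
G00 X172.244 Y86.585
M3 S334
G01 X171.812 Y88.756 F2896
G01 X170.583 Y90.596
G01 X168.743 Y91.825
G01 X166.572 Y92.257
G01 X164.401 Y91.825
G01 X162.561 Y90.596
G01 X161.332 Y88.756
G01 X160.900 Y86.585
G01 X161.332 Y84.414
G01 X162.561 Y82.574
G01 X164.401 Y81.345
G01 X166.572 Y80.913
G01 X168.743 Y81.345
G01 X170.583 Y82.574
G01 X171.812 Y84.414
G01 X172.244 Y86.585
M5
G00 X0.000 Y0.000

viewBox `0 0 277.160 290.798` with mm width/height → 1 unit = 1 mm. Flip: y_m = 290.798 − y_svg.

**Shape 1** — `<circle>` circle, stroke `#000000` → engrave (S334, F2896). Machine vertices: (172.244,86.585) → (171.812,88.756) → (170.583,90.596) → (168.743,91.825) → (166.572,92.257) → (164.401,91.825) → (162.561,90.596) → (161.332,88.756) → (160.900,86.585) → (161.332,84.414) → (162.561,82.574) → (164.401,81.345) → (166.572,80.913) → (168.743,81.345) → (170.583,82.574) → (171.812,84.414) → (172.244,86.585). Closed: final G1 returns to the first vertex.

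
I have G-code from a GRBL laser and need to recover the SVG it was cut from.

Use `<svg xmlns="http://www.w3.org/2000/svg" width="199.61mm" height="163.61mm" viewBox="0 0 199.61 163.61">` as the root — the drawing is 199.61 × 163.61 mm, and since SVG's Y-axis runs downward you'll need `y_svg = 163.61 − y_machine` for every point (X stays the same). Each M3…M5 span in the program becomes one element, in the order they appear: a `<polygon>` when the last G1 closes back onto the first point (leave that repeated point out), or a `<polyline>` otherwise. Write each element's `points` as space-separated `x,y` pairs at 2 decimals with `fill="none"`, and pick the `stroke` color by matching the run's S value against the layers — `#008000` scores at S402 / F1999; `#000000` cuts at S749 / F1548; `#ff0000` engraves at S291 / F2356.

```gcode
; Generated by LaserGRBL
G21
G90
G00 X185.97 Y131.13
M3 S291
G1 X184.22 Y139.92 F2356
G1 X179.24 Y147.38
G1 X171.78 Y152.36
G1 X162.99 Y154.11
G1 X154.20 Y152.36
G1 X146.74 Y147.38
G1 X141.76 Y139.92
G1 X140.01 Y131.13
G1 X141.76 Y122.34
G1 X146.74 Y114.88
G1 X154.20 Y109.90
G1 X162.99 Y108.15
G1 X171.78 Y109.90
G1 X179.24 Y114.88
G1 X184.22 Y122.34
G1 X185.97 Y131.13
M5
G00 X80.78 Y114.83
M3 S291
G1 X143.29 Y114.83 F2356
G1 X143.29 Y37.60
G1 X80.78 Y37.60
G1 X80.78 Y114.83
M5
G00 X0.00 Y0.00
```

y_svg = 163.61 − y_m. Every run uses S291, so all elements get stroke `#ff0000` (engrave).

[1] closed run; points: 185.97,32.48 184.22,23.69 179.24,16.23 171.78,11.25 162.99,9.50 154.20,11.25 146.74,16.23 141.76,23.69 140.01,32.48 141.76,41.27 146.74,48.73 154.20,53.71 162.99,55.46 171.78,53.71 179.24,48.73 184.22,41.27

[2] closed run; points: 80.78,48.78 143.29,48.78 143.29,126.01 80.78,126.01

<svg xmlns="http://www.w3.org/2000/svg" width="199.61mm" height="163.61mm" viewBox="0 0 199.61 163.61">
  <polygon points="185.97,32.48 184.22,23.69 179.24,16.23 171.78,11.25 162.99,9.50 154.20,11.25 146.74,16.23 141.76,23.69 140.01,32.48 141.76,41.27 146.74,48.73 154.20,53.71 162.99,55.46 171.78,53.71 179.24,48.73 184.22,41.27" fill="none" stroke="#ff0000"/>
  <polygon points="80.78,48.78 143.29,48.78 143.29,126.01 80.78,126.01" fill="none" stroke="#ff0000"/>
</svg>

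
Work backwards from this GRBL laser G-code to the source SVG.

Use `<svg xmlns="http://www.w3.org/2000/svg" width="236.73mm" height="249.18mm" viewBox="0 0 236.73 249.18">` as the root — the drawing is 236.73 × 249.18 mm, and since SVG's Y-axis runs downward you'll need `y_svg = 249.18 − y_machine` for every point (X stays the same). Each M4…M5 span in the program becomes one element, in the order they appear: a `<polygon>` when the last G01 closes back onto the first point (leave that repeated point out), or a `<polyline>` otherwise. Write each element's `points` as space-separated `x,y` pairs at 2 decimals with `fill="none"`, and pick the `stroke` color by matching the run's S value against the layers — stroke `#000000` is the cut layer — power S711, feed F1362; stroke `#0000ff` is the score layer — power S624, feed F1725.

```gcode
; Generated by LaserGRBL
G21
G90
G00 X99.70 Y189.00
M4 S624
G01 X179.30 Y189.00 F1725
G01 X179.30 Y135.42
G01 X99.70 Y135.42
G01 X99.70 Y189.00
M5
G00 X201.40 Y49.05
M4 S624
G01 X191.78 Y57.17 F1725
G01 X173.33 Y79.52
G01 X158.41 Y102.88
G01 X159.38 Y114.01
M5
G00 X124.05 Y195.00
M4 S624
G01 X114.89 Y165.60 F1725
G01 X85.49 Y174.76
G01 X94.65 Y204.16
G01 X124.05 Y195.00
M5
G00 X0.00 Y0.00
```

<svg xmlns="http://www.w3.org/2000/svg" width="236.73mm" height="249.18mm" viewBox="0 0 236.73 249.18">
  <polygon points="99.70,60.18 179.30,60.18 179.30,113.76 99.70,113.76" fill="none" stroke="#0000ff"/>
  <polyline points="201.40,200.13 191.78,192.01 173.33,169.66 158.41,146.30 159.38,135.17" fill="none" stroke="#0000ff"/>
  <polygon points="124.05,54.18 114.89,83.58 85.49,74.42 94.65,45.02" fill="none" stroke="#0000ff"/>
</svg>

Each laser-on run becomes one SVG element. Flip Y back into SVG space with y_svg = 249.18 − y_machine. Every run uses S624, so all elements get stroke `#0000ff` (score).

Run 1: The run returns to its start, so emit a `<polygon>` with points (Y-flipped): 99.70,60.18 179.30,60.18 179.30,113.76 99.70,113.76.

Run 2: The run is open, so emit a `<polyline>` with points (Y-flipped): 201.40,200.13 191.78,192.01 173.33,169.66 158.41,146.30 159.38,135.17.

Run 3: The run returns to its start, so emit a `<polygon>` with points (Y-flipped): 124.05,54.18 114.89,83.58 85.49,74.42 94.65,45.02.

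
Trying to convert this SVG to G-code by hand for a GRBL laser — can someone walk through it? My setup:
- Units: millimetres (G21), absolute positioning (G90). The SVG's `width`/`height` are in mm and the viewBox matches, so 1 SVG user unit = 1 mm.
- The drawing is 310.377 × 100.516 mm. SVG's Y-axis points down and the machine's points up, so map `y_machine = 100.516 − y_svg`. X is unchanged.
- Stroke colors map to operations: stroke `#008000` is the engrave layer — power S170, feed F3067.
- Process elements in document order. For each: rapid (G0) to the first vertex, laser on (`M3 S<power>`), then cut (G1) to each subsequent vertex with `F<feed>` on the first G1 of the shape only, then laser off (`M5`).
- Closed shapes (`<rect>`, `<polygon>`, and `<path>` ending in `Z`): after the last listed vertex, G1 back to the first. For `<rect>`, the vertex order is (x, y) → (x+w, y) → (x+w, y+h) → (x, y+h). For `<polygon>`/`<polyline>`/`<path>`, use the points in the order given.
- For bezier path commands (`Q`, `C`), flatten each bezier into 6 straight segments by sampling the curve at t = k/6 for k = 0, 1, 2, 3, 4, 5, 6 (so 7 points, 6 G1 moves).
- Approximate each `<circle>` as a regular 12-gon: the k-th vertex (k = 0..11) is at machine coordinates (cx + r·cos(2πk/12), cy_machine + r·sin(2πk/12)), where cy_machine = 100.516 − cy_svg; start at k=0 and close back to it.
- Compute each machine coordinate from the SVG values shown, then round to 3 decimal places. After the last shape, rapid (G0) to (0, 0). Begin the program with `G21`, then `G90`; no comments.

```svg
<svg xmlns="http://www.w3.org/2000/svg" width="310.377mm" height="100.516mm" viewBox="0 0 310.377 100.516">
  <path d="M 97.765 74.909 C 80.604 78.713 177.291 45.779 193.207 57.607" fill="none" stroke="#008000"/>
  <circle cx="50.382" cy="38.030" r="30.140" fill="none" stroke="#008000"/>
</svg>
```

1 u = 1 mm; y_m = 100.516 − y.

[1] `<path>` cubic bezier, #008000→engrave S170 F3067: (97.765,25.607) → (97.771,26.389) → (111.345,31.030) → (133.082,37.267) → (157.575,42.835) → (179.419,45.470) → (193.207,42.909)

[2] `<circle>` circle, #008000→engrave S170 F3067: (80.522,62.486) → (76.484,77.556) → (65.452,88.588) → (50.382,92.626) → (35.312,88.588) → (24.280,77.556) → (20.242,62.486) → (24.280,47.416) → (35.312,36.384) → (50.382,32.346) → (65.452,36.384) → (76.484,47.416) → (80.522,62.486) (closed)

G21
G90
G0 X97.765 Y25.607
M3 S170
G1 X97.771 Y26.389 F3067
G1 X111.345 Y31.030
G1 X133.082 Y37.267
G1 X157.575 Y42.835
G1 X179.419 Y45.470
G1 X193.207 Y42.909
M5
G0 X80.522 Y62.486
M3 S170
G1 X76.484 Y77.556 F3067
G1 X65.452 Y88.588
G1 X50.382 Y92.626
G1 X35.312 Y88.588
G1 X24.280 Y77.556
G1 X20.242 Y62.486
G1 X24.280 Y47.416
G1 X35.312 Y36.384
G1 X50.382 Y32.346
G1 X65.452 Y36.384
G1 X76.484 Y47.416
G1 X80.522 Y62.486
M5
G0 X0.000 Y0.000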